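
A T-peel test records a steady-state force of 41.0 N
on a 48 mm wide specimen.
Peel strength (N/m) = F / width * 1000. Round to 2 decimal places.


Peel strength = 41.0 / 48 * 1000
= 854.17 N/m

854.17


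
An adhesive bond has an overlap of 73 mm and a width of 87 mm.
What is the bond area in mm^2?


Bond area = overlap * width
= 73 * 87
= 6351 mm^2

6351


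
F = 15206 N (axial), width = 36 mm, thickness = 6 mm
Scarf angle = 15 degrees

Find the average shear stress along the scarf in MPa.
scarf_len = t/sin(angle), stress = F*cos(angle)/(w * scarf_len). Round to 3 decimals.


scarf_len = 6/sin(15 deg) = 23.1822
cos(15 deg) = 0.965926
stress = 15206*0.965926/(36*23.1822) = 17.600 MPa

17.600


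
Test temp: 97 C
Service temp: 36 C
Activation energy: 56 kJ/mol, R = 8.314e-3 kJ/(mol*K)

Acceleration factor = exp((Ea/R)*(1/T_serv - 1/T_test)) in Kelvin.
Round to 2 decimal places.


AF = exp((56/0.008314)*(1/309.15 - 1/370.15))
= 36.25

36.25


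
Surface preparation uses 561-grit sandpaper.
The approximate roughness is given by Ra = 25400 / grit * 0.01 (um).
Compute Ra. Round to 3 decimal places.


Ra = 25400 / 561 * 0.01
= 254 / 561
= 0.453 um

0.453


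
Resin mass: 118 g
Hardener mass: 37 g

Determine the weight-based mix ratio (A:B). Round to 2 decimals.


Ratio = 118 / 37 = 3.19

3.19


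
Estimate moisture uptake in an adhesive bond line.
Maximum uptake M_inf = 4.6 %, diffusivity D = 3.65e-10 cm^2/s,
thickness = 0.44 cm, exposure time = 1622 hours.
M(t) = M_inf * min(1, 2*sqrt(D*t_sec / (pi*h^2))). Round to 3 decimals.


Convert time: 1622 h = 5839200 s
ratio = min(1, 2*sqrt(3.65e-10*5839200/(pi*0.44^2)))
= 0.118393
M(t) = 4.6 * 0.118393 = 0.545%

0.545


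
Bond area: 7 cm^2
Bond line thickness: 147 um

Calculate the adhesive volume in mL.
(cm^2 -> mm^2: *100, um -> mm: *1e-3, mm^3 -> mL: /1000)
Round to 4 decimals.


V = 7*100 * 147*1e-3 / 1000
= 0.1029 mL

0.1029


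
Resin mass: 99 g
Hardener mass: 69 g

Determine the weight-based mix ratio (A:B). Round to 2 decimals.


Ratio = 99 / 69 = 1.43

1.43


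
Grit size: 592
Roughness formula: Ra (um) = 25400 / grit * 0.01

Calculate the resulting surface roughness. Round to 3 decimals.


Ra = 25400 / 592 * 0.01
= 0.429 um

0.429


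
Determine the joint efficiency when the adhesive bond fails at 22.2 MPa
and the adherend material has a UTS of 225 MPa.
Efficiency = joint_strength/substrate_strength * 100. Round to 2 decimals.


Joint efficiency = 22.2 / 225 * 100
= 9.87%

9.87


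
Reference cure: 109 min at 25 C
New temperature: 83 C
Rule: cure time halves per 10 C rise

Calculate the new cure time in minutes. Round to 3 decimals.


factor = 2^((83-25)/10) = 55.7152
t_new = 109 / 55.7152 = 1.956 min

1.956


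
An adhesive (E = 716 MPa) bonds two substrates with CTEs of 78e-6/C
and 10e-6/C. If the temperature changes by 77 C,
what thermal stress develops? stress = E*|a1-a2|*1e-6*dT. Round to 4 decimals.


Stress = 716 * |78 - 10| * 1e-6 * 77
= 3.7490 MPa

3.7490


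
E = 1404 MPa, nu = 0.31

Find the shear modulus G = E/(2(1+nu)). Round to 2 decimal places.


G = 1404 / (2 * 1.31)
= 535.88 MPa

535.88


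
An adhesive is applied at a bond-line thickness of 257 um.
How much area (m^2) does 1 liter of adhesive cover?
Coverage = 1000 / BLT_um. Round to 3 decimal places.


Coverage = 1000 / 257 = 3.891 m^2

3.891


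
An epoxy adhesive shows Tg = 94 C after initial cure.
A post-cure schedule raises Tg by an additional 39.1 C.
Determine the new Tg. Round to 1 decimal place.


New Tg = 94 + 39.1
= 133.1 C

133.1


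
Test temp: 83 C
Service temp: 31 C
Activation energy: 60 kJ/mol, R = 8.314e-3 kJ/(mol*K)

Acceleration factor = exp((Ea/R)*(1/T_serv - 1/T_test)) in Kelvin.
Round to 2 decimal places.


AF = exp((60/0.008314)*(1/304.15 - 1/356.15))
= 31.96

31.96


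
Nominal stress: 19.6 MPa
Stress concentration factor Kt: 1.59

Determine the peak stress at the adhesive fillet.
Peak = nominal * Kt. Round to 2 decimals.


Peak stress = 19.6 * 1.59
= 31.16 MPa

31.16


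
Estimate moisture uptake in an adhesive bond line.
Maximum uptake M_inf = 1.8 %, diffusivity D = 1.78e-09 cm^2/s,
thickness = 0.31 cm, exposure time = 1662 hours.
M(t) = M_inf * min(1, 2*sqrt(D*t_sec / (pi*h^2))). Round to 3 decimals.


Convert time: 1662 h = 5983200 s
ratio = min(1, 2*sqrt(1.78e-09*5983200/(pi*0.31^2)))
= 0.375639
M(t) = 1.8 * 0.375639 = 0.676%

0.676


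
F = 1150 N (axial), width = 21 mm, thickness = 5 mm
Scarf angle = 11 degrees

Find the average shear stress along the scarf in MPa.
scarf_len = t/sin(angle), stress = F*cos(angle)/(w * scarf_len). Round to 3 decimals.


scarf_len = 5/sin(11 deg) = 26.2042
cos(11 deg) = 0.981627
stress = 1150*0.981627/(21*26.2042) = 2.051 MPa

2.051


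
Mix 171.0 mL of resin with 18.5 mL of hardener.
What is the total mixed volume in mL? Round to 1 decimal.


Total = 171.0 + 18.5 = 189.5 mL

189.5


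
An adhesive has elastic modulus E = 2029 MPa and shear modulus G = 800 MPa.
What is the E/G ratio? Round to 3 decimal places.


E/G = 2029 / 800 = 2.536

2.536


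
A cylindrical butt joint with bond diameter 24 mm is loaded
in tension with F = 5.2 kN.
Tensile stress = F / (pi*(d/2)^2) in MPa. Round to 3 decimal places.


Area = pi * (24/2)^2 = 452.3893 mm^2
Stress = 5.2*1000 / 452.3893
= 11.495 MPa

11.495


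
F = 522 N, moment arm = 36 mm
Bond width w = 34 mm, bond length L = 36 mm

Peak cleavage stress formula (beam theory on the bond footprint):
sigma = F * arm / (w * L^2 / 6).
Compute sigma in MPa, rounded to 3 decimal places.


sigma = (522 * 36) / (34 * 1296 / 6)
= 18792 * 6 / 44064
= 112752 / 44064
= 2.559 MPa

2.559


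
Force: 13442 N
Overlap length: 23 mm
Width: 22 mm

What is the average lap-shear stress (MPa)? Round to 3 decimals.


Average shear stress = F / (overlap * width)
= 13442 / (23 * 22)
= 26.565 MPa

26.565


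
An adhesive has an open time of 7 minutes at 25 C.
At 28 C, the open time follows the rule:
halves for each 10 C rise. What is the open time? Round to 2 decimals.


Factor = 2^((28-25)/10) = 1.2311
Open time = 7 / 1.2311 = 5.69 min

5.69


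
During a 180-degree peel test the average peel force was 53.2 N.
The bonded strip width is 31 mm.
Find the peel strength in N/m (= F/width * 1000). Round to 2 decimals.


Peel strength = F/width * 1000
= 53.2 / 31 * 1000
= 1716.13 N/m

1716.13


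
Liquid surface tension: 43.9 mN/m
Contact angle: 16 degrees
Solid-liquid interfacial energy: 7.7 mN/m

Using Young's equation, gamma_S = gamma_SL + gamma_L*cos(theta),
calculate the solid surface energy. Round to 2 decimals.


gamma_S = 7.7 + 43.9 * cos(16)
= 49.90 mN/m

49.90


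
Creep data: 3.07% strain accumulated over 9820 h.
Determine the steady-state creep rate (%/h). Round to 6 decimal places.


Rate = 3.07 / 9820 = 0.000313 %/h

0.000313


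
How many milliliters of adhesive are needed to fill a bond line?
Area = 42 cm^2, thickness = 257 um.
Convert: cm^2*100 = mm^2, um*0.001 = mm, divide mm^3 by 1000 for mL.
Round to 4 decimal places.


= (42 * 100) * (257 * 0.001) / 1000
= 1.0794 mL

1.0794


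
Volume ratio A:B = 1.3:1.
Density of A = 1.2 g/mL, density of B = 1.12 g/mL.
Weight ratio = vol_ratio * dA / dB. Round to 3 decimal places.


Wt ratio = 1.3 * 1.2 / 1.12
= 1.393

1.393


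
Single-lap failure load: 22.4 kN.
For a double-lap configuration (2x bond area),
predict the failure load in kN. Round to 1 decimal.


Failure load = 22.4 * 2 = 44.8 kN

44.8


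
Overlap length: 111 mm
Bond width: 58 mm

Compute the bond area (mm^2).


Bond area = 111 * 58 = 6438 mm^2

6438


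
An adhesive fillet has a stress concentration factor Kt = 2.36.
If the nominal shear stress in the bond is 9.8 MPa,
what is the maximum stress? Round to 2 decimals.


Max stress = 9.8 * 2.36 = 23.13 MPa

23.13


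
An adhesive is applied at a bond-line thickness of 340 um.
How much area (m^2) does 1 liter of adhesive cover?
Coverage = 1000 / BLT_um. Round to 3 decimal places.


Coverage = 1000 / 340 = 2.941 m^2

2.941


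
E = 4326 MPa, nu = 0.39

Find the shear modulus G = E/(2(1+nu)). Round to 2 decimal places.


G = 4326 / (2 * 1.39)
= 1556.12 MPa

1556.12


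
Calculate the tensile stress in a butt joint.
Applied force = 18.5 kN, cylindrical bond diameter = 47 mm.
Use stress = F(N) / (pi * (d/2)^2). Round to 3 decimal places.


A = pi * 23.5^2 = 1734.9445 mm^2
sigma = 18500.0 / 1734.9445 = 10.663 MPa

10.663


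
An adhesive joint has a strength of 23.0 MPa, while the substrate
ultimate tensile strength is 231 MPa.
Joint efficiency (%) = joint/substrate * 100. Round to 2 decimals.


Efficiency = 23.0 / 231 * 100
= 9.96%

9.96


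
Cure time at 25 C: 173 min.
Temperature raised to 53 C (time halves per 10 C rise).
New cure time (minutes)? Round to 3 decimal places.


Acceleration factor = 2^(28/10) = 6.9644
New time = 173 / 6.9644 = 24.841 min

24.841


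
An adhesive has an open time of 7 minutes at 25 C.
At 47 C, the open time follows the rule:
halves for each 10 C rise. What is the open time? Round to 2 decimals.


Factor = 2^((47-25)/10) = 4.5948
Open time = 7 / 4.5948 = 1.52 min

1.52


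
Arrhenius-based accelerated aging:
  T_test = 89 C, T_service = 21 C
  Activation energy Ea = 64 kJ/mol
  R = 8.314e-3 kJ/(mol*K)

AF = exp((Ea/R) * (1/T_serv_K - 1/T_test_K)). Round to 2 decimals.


T_test_K = 362.15, T_serv_K = 294.15
AF = exp((64/8.314e-3) * (1/294.15 - 1/362.15))
= 136.16

136.16


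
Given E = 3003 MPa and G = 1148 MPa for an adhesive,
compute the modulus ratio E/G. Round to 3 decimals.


E/G ratio = 3003 / 1148 = 2.616

2.616


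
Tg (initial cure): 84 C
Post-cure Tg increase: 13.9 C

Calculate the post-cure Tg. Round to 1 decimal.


Post-cure Tg = 84 + 13.9 = 97.9 C

97.9


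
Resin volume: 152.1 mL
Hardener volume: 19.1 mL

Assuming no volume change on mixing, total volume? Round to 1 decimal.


V_total = 152.1 + 19.1 = 171.2 mL

171.2


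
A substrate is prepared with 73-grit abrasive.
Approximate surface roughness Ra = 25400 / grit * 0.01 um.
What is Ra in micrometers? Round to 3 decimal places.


Ra = 25400 / 73 * 0.01 = 3.479 um

3.479


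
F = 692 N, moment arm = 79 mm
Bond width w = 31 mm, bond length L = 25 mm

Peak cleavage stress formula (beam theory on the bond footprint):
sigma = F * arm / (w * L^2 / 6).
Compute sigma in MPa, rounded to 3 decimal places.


sigma = (692 * 79) / (31 * 625 / 6)
= 54668 * 6 / 19375
= 328008 / 19375
= 16.929 MPa

16.929


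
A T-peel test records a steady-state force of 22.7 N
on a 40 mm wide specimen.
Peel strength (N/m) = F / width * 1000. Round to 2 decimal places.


Peel strength = 22.7 / 40 * 1000
= 567.50 N/m

567.50


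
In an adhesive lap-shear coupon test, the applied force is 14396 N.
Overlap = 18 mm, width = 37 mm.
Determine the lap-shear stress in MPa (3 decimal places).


stress = F / (overlap * width)
= 14396 / (18 * 37)
= 21.616 MPa

21.616


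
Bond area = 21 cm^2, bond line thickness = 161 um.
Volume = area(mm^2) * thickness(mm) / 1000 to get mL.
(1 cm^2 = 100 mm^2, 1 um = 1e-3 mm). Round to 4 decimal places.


area_mm2 = 21 * 100 = 2100
blt_mm = 161 * 1e-3 = 0.161
vol_mm3 = 2100 * 0.161 = 338.1
vol_mL = 338.1 / 1000 = 0.3381 mL

0.3381


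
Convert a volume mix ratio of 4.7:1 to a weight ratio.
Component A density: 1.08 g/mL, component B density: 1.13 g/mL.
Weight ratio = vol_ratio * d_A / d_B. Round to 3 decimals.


= 4.7 * 1.08 / 1.13 = 4.492

4.492


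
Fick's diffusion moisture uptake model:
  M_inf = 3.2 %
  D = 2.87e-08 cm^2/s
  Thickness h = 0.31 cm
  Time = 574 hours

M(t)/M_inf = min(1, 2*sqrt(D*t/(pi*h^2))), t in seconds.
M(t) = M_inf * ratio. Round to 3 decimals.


t_sec = 574 * 3600 = 2066400
ratio = 2*sqrt(2.87e-08*2066400/(pi*0.31^2))
= min(1, 0.886424)
= 0.886424
M(t) = 3.2 * 0.886424 = 2.837 %

2.837


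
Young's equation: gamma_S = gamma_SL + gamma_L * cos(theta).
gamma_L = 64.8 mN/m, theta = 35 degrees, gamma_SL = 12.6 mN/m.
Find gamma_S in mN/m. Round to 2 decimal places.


cos(35 deg) = 0.819152
gamma_S = 12.6 + 64.8 * 0.819152
= 65.68 mN/m

65.68


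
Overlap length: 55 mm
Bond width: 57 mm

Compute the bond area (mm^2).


Bond area = 55 * 57 = 3135 mm^2

3135


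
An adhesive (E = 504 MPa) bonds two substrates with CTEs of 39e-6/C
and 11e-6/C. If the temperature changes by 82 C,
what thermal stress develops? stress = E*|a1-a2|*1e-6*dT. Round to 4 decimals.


Stress = 504 * |39 - 11| * 1e-6 * 82
= 1.1572 MPa

1.1572


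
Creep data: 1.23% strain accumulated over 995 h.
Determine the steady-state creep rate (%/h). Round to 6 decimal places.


Rate = 1.23 / 995 = 0.001236 %/h

0.001236


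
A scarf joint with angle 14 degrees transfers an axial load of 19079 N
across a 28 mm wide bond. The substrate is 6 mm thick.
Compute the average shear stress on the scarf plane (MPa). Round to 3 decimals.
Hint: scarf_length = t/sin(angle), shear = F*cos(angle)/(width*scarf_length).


scarf_length = 6 / sin(14 deg) = 24.8014 mm
cos(14 deg) = 0.970296
shear stress = 19079 * 0.970296 / (28 * 24.8014)
= 26.658 MPa

26.658


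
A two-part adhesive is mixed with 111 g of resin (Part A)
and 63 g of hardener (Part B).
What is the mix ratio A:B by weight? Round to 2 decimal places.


Mix ratio = mass_A / mass_B
= 111 / 63
= 1.76

1.76


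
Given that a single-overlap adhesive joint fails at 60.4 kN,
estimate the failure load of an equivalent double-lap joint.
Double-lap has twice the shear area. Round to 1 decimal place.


Double-lap factor = 2
Expected load = 60.4 * 2 = 120.8 kN

120.8


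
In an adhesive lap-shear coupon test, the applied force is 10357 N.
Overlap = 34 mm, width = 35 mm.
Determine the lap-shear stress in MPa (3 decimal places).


stress = F / (overlap * width)
= 10357 / (34 * 35)
= 8.703 MPa

8.703


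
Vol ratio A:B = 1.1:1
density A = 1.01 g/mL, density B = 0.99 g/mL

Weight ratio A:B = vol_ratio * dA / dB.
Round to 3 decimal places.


Weight ratio = 1.1 * 1.01 / 0.99
= 1.122

1.122


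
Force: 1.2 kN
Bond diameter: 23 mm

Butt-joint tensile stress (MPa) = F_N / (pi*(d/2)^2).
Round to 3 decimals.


F_N = 1.2 * 1000 = 1200.0 N
A = pi*(11.5)^2 = 415.4756 mm^2
stress = 1200.0 / 415.4756 = 2.888 MPa

2.888


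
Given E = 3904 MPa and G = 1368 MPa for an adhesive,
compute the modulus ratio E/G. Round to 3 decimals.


E/G ratio = 3904 / 1368 = 2.854

2.854


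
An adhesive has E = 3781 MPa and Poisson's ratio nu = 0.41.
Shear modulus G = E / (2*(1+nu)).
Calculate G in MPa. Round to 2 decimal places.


G = 3781 / (2*(1+0.41))
= 3781 / 2.82
= 1340.78 MPa

1340.78


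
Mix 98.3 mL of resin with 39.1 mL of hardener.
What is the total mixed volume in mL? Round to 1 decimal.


Total = 98.3 + 39.1 = 137.4 mL

137.4


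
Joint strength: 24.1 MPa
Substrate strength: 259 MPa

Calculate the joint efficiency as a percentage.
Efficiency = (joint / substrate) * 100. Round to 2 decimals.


Efficiency = (24.1 / 259) * 100 = 9.31%

9.31


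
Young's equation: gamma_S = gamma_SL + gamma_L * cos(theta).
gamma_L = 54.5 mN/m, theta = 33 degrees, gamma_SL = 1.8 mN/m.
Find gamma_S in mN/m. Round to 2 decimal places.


cos(33 deg) = 0.838671
gamma_S = 1.8 + 54.5 * 0.838671
= 47.51 mN/m

47.51


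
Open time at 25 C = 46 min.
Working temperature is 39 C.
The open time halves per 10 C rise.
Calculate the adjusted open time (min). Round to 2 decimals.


factor = 2^((39 - 25) / 10) = 2.6390
ot = 46 / 2.6390 = 17.43 min

17.43


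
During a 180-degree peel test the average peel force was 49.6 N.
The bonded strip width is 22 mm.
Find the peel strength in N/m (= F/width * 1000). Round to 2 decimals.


Peel strength = F/width * 1000
= 49.6 / 22 * 1000
= 2254.55 N/m

2254.55


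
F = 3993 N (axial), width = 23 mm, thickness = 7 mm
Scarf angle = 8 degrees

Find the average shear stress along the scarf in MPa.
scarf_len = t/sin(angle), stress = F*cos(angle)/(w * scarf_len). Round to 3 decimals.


scarf_len = 7/sin(8 deg) = 50.2971
cos(8 deg) = 0.990268
stress = 3993*0.990268/(23*50.2971) = 3.418 MPa

3.418


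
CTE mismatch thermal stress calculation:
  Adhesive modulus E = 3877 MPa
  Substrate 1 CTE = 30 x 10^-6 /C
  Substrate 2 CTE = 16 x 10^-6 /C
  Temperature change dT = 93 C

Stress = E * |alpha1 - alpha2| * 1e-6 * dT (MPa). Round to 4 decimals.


delta_alpha = |30 - 16| = 14 x 10^-6/C
Stress = 3877 * 14e-6 * 93
= 5.0479 MPa

5.0479


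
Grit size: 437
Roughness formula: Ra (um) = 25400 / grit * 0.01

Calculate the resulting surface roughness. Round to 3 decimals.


Ra = 25400 / 437 * 0.01
= 0.581 um

0.581


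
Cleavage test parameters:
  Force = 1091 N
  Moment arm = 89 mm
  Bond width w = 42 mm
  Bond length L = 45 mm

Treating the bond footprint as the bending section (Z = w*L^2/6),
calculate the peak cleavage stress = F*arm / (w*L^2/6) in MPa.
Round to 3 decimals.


M = 1091 * 89 = 97099 N*mm
Z = 42 * 45^2 / 6 = 85050 / 6 mm^3
sigma = M / Z = 6 * 97099 / 85050 = 582594 / 85050
= 6.850 MPa

6.850


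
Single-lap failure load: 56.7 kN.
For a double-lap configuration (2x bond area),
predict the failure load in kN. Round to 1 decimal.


Failure load = 56.7 * 2 = 113.4 kN

113.4


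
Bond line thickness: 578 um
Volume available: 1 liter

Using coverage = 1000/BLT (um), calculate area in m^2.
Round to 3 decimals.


1 L = 1e6 mm^3, thickness = 578 um = 0.578 mm
Area = 1e6 / 0.578 mm^2 = (1e6 / 0.578) / 1e6 m^2 = 1000 / 578 m^2
= 1.730 m^2

1.730


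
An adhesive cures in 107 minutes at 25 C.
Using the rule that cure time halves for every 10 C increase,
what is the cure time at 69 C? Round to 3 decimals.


Factor = 2^((69 - 25) / 10) = 21.1121
Cure time = 107 / 21.1121
= 5.068 minutes

5.068


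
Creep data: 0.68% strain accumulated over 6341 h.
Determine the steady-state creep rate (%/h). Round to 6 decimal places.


Rate = 0.68 / 6341 = 0.000107 %/h

0.000107


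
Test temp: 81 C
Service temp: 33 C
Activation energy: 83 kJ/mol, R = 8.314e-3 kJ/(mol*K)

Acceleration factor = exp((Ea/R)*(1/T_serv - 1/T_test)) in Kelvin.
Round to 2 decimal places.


AF = exp((83/0.008314)*(1/306.15 - 1/354.15))
= 83.07

83.07


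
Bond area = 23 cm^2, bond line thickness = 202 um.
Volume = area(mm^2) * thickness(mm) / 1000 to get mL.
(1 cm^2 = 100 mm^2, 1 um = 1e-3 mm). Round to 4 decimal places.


area_mm2 = 23 * 100 = 2300
blt_mm = 202 * 1e-3 = 0.202
vol_mm3 = 2300 * 0.202 = 464.6
vol_mL = 464.6 / 1000 = 0.4646 mL

0.4646


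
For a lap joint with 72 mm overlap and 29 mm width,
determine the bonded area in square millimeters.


Area = 72 * 29 = 2088 mm^2

2088


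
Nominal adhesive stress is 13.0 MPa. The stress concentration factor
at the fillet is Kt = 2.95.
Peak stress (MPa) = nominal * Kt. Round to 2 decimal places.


Peak = 13.0 * 2.95 = 38.35 MPa

38.35


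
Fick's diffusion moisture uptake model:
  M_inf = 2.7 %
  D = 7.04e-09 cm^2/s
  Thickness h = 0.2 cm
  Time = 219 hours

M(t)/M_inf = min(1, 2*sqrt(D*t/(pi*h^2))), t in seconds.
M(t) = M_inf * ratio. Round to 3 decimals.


t_sec = 219 * 3600 = 788400
ratio = 2*sqrt(7.04e-09*788400/(pi*0.2^2))
= min(1, 0.420324)
= 0.420324
M(t) = 2.7 * 0.420324 = 1.135 %

1.135


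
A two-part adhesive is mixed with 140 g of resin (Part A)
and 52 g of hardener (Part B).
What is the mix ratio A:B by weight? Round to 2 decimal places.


Mix ratio = mass_A / mass_B
= 140 / 52
= 2.69

2.69


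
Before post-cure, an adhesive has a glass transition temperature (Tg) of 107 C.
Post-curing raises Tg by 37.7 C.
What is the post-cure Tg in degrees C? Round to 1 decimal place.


Tg_post = Tg_base + delta_Tg
= 107 + 37.7
= 144.7 C

144.7


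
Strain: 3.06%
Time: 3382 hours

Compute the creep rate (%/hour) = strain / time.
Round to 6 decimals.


Creep rate = 3.06 / 3382
= 0.000905 %/h

0.000905


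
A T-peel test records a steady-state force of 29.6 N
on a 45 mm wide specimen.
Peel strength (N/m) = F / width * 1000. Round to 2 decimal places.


Peel strength = 29.6 / 45 * 1000
= 657.78 N/m

657.78


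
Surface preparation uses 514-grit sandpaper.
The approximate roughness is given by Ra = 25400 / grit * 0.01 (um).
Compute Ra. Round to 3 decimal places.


Ra = 25400 / 514 * 0.01
= 254 / 514
= 0.494 um

0.494


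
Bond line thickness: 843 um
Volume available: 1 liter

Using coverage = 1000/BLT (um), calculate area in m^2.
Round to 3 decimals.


1 L = 1e6 mm^3, thickness = 843 um = 0.843 mm
Area = 1e6 / 0.843 mm^2 = (1e6 / 0.843) / 1e6 m^2 = 1000 / 843 m^2
= 1.186 m^2

1.186


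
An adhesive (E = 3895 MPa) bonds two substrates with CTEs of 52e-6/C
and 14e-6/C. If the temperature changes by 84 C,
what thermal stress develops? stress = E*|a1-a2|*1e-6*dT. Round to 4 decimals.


Stress = 3895 * |52 - 14| * 1e-6 * 84
= 12.4328 MPa

12.4328


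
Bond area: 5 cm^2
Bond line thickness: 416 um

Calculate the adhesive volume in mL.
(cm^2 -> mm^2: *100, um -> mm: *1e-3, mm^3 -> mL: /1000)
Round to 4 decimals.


V = 5*100 * 416*1e-3 / 1000
= 0.2080 mL

0.2080


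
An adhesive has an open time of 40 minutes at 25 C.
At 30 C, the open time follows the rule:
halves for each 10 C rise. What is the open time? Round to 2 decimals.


Factor = 2^((30-25)/10) = 1.4142
Open time = 40 / 1.4142 = 28.28 min

28.28


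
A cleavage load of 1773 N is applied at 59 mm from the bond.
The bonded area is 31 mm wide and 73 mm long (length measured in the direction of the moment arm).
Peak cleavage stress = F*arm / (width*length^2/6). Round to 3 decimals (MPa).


Moment = 1773 * 59 = 104607 N*mm
Section modulus = 31 * 5329 / 6 = 165199 / 6 mm^3
Stress = 104607 / (165199 / 6) = 627642 / 165199
= 3.799 MPa

3.799


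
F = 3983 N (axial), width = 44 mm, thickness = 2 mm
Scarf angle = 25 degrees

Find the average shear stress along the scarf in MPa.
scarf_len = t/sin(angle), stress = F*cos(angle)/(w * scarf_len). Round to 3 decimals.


scarf_len = 2/sin(25 deg) = 4.7324
cos(25 deg) = 0.906308
stress = 3983*0.906308/(44*4.7324) = 17.336 MPa

17.336


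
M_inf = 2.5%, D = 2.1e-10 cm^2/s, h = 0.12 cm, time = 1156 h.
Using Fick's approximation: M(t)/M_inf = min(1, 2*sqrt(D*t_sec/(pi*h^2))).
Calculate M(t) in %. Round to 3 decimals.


t = 4161600 s
ratio = min(1, 2*sqrt(2.1e-10*4161600/(pi*0.0144)))
= 0.277980
M(t) = 2.5 * 0.277980 = 0.695%

0.695


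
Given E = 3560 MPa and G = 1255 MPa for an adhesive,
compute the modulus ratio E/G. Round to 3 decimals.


E/G ratio = 3560 / 1255 = 2.837

2.837


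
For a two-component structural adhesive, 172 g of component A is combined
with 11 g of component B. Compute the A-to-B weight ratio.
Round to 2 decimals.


Weight ratio A:B = 172 / 11
= 15.64

15.64


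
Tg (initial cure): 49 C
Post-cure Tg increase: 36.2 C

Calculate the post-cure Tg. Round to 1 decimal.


Post-cure Tg = 49 + 36.2 = 85.2 C

85.2


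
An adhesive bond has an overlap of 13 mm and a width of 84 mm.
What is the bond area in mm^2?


Bond area = overlap * width
= 13 * 84
= 1092 mm^2

1092


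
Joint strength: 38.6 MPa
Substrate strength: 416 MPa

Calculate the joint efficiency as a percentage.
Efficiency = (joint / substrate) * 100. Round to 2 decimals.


Efficiency = (38.6 / 416) * 100 = 9.28%

9.28


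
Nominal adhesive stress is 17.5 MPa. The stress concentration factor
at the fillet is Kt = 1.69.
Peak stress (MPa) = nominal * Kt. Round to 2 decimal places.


Peak = 17.5 * 1.69 = 29.58 MPa

29.58


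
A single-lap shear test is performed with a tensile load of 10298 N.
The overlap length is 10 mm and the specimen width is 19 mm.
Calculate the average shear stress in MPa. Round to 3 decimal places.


Shear stress = F / (overlap * width)
= 10298 / (10 * 19)
= 10298 / 190
= 54.200 MPa

54.200


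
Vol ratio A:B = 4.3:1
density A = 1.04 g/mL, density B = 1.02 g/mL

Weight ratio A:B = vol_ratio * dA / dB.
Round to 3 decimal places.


Weight ratio = 4.3 * 1.04 / 1.02
= 4.384

4.384


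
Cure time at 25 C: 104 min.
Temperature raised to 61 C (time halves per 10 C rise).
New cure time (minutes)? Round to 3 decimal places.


Acceleration factor = 2^(36/10) = 12.1257
New time = 104 / 12.1257 = 8.577 min

8.577


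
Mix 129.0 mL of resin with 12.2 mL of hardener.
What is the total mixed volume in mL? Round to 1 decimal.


Total = 129.0 + 12.2 = 141.2 mL

141.2


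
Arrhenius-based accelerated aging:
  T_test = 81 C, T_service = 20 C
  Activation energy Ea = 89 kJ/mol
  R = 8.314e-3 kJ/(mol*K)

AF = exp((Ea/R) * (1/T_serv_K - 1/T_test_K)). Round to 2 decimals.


T_test_K = 354.15, T_serv_K = 293.15
AF = exp((89/8.314e-3) * (1/293.15 - 1/354.15))
= 539.01

539.01


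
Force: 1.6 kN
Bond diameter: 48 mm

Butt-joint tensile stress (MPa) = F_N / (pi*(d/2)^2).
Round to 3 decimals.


F_N = 1.6 * 1000 = 1600.0 N
A = pi*(24.0)^2 = 1809.5574 mm^2
stress = 1600.0 / 1809.5574 = 0.884 MPa

0.884


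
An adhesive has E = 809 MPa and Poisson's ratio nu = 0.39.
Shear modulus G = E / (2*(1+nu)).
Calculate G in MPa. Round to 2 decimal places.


G = 809 / (2*(1+0.39))
= 809 / 2.78
= 291.01 MPa

291.01


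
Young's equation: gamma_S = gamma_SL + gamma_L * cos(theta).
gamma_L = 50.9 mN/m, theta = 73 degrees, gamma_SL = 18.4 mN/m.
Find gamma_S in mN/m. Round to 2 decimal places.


cos(73 deg) = 0.292372
gamma_S = 18.4 + 50.9 * 0.292372
= 33.28 mN/m

33.28


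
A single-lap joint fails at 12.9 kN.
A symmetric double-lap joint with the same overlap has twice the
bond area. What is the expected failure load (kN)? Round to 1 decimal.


Double-lap load = 2 * 12.9 = 25.8 kN

25.8


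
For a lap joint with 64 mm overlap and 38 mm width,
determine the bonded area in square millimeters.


Area = 64 * 38 = 2432 mm^2

2432


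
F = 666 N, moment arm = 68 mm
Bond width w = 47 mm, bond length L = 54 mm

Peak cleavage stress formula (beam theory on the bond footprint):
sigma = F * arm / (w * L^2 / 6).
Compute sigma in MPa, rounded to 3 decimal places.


sigma = (666 * 68) / (47 * 2916 / 6)
= 45288 * 6 / 137052
= 271728 / 137052
= 1.983 MPa

1.983


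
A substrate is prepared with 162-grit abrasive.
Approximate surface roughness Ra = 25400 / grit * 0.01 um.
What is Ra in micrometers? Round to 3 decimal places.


Ra = 25400 / 162 * 0.01 = 1.568 um

1.568


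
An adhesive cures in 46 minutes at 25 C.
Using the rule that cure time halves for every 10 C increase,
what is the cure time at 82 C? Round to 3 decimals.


Factor = 2^((82 - 25) / 10) = 51.9842
Cure time = 46 / 51.9842
= 0.885 minutes

0.885


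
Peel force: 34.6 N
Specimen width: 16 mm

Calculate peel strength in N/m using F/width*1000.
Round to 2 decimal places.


Peel strength = 34.6 / 16 * 1000 = 2162.50 N/m

2162.50


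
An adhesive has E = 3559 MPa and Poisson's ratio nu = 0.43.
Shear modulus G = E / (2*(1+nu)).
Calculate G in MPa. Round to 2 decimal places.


G = 3559 / (2*(1+0.43))
= 3559 / 2.86
= 1244.41 MPa

1244.41


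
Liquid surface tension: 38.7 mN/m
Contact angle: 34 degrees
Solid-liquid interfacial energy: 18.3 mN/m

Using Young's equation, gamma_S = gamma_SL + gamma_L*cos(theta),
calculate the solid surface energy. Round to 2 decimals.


gamma_S = 18.3 + 38.7 * cos(34)
= 50.38 mN/m

50.38


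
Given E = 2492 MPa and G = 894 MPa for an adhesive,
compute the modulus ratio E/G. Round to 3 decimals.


E/G ratio = 2492 / 894 = 2.787

2.787


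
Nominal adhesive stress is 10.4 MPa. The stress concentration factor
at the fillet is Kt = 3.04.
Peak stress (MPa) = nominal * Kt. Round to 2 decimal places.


Peak = 10.4 * 3.04 = 31.62 MPa

31.62


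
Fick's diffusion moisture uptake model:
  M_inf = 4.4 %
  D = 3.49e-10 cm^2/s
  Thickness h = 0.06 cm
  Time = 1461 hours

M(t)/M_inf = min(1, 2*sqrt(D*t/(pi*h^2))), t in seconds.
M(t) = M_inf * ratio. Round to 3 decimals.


t_sec = 1461 * 3600 = 5259600
ratio = 2*sqrt(3.49e-10*5259600/(pi*0.06^2))
= min(1, 0.805736)
= 0.805736
M(t) = 4.4 * 0.805736 = 3.545 %

3.545


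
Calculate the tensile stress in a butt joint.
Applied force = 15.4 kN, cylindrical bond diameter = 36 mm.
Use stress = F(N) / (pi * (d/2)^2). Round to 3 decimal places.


A = pi * 18.0^2 = 1017.8760 mm^2
sigma = 15400.0 / 1017.8760 = 15.130 MPa

15.130


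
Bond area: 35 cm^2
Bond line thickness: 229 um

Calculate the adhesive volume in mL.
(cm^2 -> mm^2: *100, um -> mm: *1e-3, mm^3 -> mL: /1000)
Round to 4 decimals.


V = 35*100 * 229*1e-3 / 1000
= 0.8015 mL

0.8015


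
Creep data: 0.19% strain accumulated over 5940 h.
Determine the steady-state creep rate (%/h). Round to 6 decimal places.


Rate = 0.19 / 5940 = 0.000032 %/h

0.000032


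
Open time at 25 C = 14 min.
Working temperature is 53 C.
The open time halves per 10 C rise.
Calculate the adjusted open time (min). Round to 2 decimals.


factor = 2^((53 - 25) / 10) = 6.9644
ot = 14 / 6.9644 = 2.01 min

2.01


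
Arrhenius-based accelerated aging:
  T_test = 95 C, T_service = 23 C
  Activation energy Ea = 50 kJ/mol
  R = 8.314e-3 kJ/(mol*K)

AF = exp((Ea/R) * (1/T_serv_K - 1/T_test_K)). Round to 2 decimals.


T_test_K = 368.15, T_serv_K = 296.15
AF = exp((50/8.314e-3) * (1/296.15 - 1/368.15))
= 53.06

53.06


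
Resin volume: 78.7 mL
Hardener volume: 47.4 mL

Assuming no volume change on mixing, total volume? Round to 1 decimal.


V_total = 78.7 + 47.4 = 126.1 mL

126.1


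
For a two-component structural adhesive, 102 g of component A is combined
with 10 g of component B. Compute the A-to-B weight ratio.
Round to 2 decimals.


Weight ratio A:B = 102 / 10
= 10.20

10.20


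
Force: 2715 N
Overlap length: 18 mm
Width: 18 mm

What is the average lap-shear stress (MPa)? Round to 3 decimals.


Average shear stress = F / (overlap * width)
= 2715 / (18 * 18)
= 8.380 MPa

8.380


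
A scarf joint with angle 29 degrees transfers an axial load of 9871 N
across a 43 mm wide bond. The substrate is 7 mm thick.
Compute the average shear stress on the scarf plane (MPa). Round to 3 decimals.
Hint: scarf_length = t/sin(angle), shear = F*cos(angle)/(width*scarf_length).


scarf_length = 7 / sin(29 deg) = 14.4387 mm
cos(29 deg) = 0.874620
shear stress = 9871 * 0.874620 / (43 * 14.4387)
= 13.905 MPa

13.905


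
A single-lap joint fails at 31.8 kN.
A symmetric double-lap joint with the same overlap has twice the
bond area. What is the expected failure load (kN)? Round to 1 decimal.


Double-lap load = 2 * 31.8 = 63.6 kN

63.6


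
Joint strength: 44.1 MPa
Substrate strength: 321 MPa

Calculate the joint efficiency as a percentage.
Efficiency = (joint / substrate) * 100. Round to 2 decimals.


Efficiency = (44.1 / 321) * 100 = 13.74%

13.74


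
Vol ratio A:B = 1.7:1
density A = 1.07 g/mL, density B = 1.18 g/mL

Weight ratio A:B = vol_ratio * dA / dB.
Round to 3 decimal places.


Weight ratio = 1.7 * 1.07 / 1.18
= 1.542

1.542


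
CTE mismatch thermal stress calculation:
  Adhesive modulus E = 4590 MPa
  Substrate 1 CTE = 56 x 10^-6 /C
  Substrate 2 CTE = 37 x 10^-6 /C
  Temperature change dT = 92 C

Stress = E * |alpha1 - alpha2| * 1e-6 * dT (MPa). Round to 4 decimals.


delta_alpha = |56 - 37| = 19 x 10^-6/C
Stress = 4590 * 19e-6 * 92
= 8.0233 MPa

8.0233


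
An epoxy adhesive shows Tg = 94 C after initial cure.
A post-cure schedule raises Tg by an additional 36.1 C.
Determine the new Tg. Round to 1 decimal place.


New Tg = 94 + 36.1
= 130.1 C

130.1


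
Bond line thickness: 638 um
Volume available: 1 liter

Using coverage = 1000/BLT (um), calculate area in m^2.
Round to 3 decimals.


1 L = 1e6 mm^3, thickness = 638 um = 0.638 mm
Area = 1e6 / 0.638 mm^2 = (1e6 / 0.638) / 1e6 m^2 = 1000 / 638 m^2
= 1.567 m^2

1.567


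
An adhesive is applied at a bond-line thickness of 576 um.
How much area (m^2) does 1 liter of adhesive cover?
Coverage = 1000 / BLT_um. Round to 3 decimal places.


Coverage = 1000 / 576 = 1.736 m^2

1.736


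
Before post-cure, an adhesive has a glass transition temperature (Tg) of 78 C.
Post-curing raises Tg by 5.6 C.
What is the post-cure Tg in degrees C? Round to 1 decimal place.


Tg_post = Tg_base + delta_Tg
= 78 + 5.6
= 83.6 C

83.6


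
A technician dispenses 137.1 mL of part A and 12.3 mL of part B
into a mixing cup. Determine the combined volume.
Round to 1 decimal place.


Combined volume = 137.1 + 12.3
= 149.4 mL

149.4


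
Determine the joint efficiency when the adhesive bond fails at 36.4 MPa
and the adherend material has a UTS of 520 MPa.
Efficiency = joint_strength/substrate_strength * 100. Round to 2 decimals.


Joint efficiency = 36.4 / 520 * 100
= 7.00%

7.00


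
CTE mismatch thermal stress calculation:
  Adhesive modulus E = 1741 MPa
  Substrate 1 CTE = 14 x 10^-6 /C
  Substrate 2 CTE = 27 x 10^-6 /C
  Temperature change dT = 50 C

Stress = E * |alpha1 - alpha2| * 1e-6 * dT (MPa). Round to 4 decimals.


delta_alpha = |14 - 27| = 13 x 10^-6/C
Stress = 1741 * 13e-6 * 50
= 1.1317 MPa

1.1317


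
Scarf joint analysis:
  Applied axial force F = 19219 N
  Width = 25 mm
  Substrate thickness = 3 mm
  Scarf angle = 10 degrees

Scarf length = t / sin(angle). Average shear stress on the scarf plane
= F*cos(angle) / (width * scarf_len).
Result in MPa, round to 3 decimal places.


Scarf length = 3 / sin(10 deg) = 17.2763 mm
cos(10 deg) = 0.984808
Shear = 19219 * 0.984808 / (25 * 17.2763)
= 43.822 MPa

43.822


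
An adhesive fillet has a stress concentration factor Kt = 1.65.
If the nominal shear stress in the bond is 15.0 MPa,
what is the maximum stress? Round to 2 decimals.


Max stress = 15.0 * 1.65 = 24.75 MPa

24.75


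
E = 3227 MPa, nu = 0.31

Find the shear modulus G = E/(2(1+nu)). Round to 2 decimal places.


G = 3227 / (2 * 1.31)
= 1231.68 MPa

1231.68


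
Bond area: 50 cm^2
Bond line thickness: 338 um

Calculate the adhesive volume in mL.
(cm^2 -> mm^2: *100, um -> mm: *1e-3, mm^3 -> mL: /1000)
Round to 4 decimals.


V = 50*100 * 338*1e-3 / 1000
= 1.6900 mL

1.6900


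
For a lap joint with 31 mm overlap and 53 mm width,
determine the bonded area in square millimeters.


Area = 31 * 53 = 1643 mm^2

1643


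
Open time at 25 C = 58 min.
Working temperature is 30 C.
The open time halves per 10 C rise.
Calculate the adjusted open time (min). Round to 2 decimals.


factor = 2^((30 - 25) / 10) = 1.4142
ot = 58 / 1.4142 = 41.01 min

41.01


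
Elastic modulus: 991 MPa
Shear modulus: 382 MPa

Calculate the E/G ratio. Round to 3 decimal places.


E / G = 991 / 382 = 2.594

2.594


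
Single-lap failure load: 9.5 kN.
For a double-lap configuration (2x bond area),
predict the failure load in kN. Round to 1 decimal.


Failure load = 9.5 * 2 = 19.0 kN

19.0


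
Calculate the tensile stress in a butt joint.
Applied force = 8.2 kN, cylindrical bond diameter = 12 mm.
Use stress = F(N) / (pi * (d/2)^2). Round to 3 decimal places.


A = pi * 6.0^2 = 113.0973 mm^2
sigma = 8200.0 / 113.0973 = 72.504 MPa

72.504


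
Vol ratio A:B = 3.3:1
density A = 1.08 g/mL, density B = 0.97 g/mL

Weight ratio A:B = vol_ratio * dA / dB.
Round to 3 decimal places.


Weight ratio = 3.3 * 1.08 / 0.97
= 3.674

3.674


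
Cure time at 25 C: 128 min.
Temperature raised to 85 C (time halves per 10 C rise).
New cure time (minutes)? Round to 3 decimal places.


Acceleration factor = 2^(60/10) = 64.0000
New time = 128 / 64.0000 = 2.000 min

2.000


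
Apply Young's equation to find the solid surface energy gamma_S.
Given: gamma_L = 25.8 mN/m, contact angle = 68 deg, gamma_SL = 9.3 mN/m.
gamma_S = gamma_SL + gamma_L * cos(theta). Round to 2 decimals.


theta_rad = 68 * pi/180 = 1.186824
gamma_S = 9.3 + 25.8 * cos(1.186824)
= 18.96 mN/m

18.96


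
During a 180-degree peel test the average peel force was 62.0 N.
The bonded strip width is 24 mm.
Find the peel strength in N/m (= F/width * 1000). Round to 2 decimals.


Peel strength = F/width * 1000
= 62.0 / 24 * 1000
= 2583.33 N/m

2583.33


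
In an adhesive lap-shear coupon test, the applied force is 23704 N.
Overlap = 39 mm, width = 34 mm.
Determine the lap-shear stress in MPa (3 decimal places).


stress = F / (overlap * width)
= 23704 / (39 * 34)
= 17.876 MPa

17.876


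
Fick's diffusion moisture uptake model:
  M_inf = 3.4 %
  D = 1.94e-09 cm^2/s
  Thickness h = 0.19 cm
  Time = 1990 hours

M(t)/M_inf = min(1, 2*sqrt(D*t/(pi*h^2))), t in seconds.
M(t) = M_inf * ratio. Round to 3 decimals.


t_sec = 1990 * 3600 = 7164000
ratio = 2*sqrt(1.94e-09*7164000/(pi*0.19^2))
= min(1, 0.700132)
= 0.700132
M(t) = 3.4 * 0.700132 = 2.380 %

2.380


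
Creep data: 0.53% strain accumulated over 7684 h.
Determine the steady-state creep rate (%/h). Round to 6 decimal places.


Rate = 0.53 / 7684 = 0.000069 %/h

0.000069


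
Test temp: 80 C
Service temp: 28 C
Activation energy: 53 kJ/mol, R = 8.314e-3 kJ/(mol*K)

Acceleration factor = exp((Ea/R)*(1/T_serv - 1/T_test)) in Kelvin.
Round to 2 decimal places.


AF = exp((53/0.008314)*(1/301.15 - 1/353.15))
= 22.58

22.58


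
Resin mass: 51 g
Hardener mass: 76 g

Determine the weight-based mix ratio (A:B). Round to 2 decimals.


Ratio = 51 / 76 = 0.67

0.67


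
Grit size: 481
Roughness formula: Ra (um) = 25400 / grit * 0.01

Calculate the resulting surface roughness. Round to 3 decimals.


Ra = 25400 / 481 * 0.01
= 0.528 um

0.528


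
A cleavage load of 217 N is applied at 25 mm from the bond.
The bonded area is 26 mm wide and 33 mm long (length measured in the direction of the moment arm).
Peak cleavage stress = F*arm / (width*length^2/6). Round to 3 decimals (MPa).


Moment = 217 * 25 = 5425 N*mm
Section modulus = 26 * 1089 / 6 = 28314 / 6 mm^3
Stress = 5425 / (28314 / 6) = 32550 / 28314
= 1.150 MPa

1.150


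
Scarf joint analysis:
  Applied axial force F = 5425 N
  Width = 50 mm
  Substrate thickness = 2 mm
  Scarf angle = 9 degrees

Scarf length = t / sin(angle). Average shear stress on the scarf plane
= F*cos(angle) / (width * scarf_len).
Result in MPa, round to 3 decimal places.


Scarf length = 2 / sin(9 deg) = 12.7849 mm
cos(9 deg) = 0.987688
Shear = 5425 * 0.987688 / (50 * 12.7849)
= 8.382 MPa

8.382


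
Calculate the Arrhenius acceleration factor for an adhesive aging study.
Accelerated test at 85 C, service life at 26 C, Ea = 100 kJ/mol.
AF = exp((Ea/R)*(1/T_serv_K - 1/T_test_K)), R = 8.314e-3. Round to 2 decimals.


T_test = 358.15 K, T_serv = 299.15 K
Ea/R = 100 / 0.008314 = 12027.90
AF = exp(12027.90 * (1/299.15 - 1/358.15))
= 752.58

752.58


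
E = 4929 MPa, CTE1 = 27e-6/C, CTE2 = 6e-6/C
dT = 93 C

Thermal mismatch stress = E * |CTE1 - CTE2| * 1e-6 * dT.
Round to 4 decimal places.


= 4929 * 21e-6 * 93
= 9.6263 MPa

9.6263


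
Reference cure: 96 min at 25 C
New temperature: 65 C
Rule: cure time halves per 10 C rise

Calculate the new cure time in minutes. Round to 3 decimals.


factor = 2^((65-25)/10) = 16.0000
t_new = 96 / 16.0000 = 6.000 min

6.000


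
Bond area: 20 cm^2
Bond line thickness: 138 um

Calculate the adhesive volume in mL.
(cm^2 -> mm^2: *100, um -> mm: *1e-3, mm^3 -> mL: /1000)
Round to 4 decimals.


V = 20*100 * 138*1e-3 / 1000
= 0.2760 mL

0.2760


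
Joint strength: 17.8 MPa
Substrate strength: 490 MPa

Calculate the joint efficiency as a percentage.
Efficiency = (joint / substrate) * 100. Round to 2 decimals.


Efficiency = (17.8 / 490) * 100 = 3.63%

3.63


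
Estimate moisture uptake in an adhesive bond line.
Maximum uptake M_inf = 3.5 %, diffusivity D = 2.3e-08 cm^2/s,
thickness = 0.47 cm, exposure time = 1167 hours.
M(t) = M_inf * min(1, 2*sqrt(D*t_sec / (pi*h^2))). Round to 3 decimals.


Convert time: 1167 h = 4201200 s
ratio = min(1, 2*sqrt(2.3e-08*4201200/(pi*0.47^2)))
= 0.746290
M(t) = 3.5 * 0.746290 = 2.612%

2.612
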